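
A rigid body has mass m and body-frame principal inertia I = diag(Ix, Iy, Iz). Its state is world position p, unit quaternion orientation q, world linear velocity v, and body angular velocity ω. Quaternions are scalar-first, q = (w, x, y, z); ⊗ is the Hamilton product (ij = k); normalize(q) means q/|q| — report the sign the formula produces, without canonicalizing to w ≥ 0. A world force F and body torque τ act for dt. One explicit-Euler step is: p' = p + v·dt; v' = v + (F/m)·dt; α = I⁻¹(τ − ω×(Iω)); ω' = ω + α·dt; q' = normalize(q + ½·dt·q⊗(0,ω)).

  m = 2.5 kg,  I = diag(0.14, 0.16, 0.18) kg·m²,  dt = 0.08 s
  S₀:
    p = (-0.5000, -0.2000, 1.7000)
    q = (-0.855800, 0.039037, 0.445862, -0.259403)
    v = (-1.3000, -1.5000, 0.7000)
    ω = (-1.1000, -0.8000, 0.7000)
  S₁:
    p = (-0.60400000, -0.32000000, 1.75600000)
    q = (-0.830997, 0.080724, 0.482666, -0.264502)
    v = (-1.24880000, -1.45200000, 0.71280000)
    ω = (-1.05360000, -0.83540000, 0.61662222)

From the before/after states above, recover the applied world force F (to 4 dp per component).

velocity change Δv = (0.05120000, 0.04800000, 0.01280000)
F = m·Δv/dt = (1.6000, 1.5000, 0.4000)

F = (1.6000, 1.5000, 0.4000)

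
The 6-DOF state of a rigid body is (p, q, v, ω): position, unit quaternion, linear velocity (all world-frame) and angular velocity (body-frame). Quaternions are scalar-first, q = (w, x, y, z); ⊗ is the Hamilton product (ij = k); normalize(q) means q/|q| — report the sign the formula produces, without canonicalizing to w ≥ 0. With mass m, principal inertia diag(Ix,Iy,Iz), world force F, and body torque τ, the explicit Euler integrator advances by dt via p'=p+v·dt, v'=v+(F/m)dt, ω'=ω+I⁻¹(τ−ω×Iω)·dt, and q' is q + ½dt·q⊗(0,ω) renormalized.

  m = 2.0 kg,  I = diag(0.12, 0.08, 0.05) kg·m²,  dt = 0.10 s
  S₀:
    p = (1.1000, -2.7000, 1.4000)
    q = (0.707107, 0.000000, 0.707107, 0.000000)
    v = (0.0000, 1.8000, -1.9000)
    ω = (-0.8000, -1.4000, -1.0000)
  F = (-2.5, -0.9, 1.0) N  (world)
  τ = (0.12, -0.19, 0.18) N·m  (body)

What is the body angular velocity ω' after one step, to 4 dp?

ω' = (-0.6650, -1.7075, -0.5504)

gyro term ω×Iω = (-0.0420, 0.0560, -0.0448)
(τ − ω×Iω)/I = (1.3500, -3.0750, 4.4960)
ω' = ω + α·dt = (-0.6650, -1.7075, -0.5504)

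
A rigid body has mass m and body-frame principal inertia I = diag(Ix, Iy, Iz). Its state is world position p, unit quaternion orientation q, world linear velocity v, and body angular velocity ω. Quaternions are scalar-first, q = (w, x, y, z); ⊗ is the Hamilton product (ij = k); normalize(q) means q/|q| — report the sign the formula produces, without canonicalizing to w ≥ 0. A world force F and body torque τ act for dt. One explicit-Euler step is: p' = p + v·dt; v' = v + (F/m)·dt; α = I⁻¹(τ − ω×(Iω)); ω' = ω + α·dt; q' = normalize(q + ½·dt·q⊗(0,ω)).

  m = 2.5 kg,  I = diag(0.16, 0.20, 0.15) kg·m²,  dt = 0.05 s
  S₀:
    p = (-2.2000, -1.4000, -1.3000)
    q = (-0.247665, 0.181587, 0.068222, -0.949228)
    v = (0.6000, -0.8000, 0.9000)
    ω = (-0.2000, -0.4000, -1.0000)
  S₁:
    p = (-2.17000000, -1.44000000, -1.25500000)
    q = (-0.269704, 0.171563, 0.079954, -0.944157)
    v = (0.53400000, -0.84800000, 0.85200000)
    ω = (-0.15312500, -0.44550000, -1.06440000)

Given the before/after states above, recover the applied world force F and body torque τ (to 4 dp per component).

v₁ − v₀ = (-0.06600000, -0.04800000, -0.04800000)
m·(v₁−v₀)/dt = (-3.3000, -2.4000, -2.4000)
Δω = ω₁−ω₀ = (0.04687500, -0.04550000, -0.06440000)
precession coupling = (-0.0200, 0.0020, 0.0032)
τ = I·(Δω/dt) + ω₀×(Iω₀) = (0.1300, -0.1800, -0.1900)

F = (-3.3000, -2.4000, -2.4000)
τ = (0.1300, -0.1800, -0.1900)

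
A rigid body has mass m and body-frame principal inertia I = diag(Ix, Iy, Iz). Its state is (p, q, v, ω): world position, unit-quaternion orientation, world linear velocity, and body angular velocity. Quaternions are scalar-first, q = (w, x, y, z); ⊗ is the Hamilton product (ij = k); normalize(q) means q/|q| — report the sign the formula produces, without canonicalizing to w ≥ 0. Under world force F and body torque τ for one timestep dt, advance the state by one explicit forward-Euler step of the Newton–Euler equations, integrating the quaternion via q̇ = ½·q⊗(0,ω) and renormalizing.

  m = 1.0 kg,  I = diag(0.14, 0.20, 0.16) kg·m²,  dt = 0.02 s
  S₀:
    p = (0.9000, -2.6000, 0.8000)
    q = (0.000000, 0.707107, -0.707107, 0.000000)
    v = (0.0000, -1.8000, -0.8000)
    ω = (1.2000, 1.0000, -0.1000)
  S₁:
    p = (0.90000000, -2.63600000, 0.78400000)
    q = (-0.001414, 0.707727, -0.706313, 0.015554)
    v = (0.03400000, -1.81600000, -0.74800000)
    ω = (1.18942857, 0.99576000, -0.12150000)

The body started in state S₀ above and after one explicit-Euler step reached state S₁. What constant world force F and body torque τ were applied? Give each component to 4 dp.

ω₁ − ω₀ = (-0.01057143, -0.00424000, -0.02150000)
gyro term ω₀×Iω₀ = (0.0040, 0.0024, 0.0720)
applied torque τ = (-0.0700, -0.0400, -0.1000)
velocity change Δv = (0.03400000, -0.01600000, 0.05200000)
applied force F = (1.7000, -0.8000, 2.6000)

F = (1.7000, -0.8000, 2.6000)
τ = (-0.0700, -0.0400, -0.1000)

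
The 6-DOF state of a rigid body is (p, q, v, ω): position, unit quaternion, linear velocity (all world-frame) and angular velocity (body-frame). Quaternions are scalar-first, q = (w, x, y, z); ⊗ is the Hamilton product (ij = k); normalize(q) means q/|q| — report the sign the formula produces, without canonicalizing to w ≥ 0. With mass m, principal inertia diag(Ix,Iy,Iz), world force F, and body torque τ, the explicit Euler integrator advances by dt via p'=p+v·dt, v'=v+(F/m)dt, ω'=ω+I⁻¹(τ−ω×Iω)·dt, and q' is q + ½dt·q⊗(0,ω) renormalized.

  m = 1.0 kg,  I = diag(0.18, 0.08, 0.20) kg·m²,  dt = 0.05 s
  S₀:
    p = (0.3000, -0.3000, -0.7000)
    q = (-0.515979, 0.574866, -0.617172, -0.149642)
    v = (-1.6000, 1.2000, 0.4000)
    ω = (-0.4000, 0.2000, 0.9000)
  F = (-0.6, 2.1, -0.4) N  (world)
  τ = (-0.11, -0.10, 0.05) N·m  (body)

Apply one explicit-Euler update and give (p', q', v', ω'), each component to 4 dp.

a = F/m = (-0.6000, 2.1000, -0.4000)
new position p' = (0.2200, -0.2400, -0.6800)
v' = v + a·dt = (-1.6300, 1.3050, 0.3800)
ω×(Iω) gyroscopic = (0.0216, 0.0072, 0.0080)
α = I⁻¹(τ − ω×Iω) = (-0.7311, -1.3400, 0.2100)
ω + α·dt = (-0.4366, 0.1330, 0.9105)
q⊗(0,ω) = (0.4880586, -0.3191348, -0.5607184, -0.5962767)
q' = normalize(q + ½dt·q⊗(0,ω)) = (-0.5036, 0.5667, -0.6310, -0.1645)

p' = (0.2200, -0.2400, -0.6800)
q' = (-0.5036, 0.5667, -0.6310, -0.1645)
v' = (-1.6300, 1.3050, 0.3800)
ω' = (-0.4366, 0.1330, 0.9105)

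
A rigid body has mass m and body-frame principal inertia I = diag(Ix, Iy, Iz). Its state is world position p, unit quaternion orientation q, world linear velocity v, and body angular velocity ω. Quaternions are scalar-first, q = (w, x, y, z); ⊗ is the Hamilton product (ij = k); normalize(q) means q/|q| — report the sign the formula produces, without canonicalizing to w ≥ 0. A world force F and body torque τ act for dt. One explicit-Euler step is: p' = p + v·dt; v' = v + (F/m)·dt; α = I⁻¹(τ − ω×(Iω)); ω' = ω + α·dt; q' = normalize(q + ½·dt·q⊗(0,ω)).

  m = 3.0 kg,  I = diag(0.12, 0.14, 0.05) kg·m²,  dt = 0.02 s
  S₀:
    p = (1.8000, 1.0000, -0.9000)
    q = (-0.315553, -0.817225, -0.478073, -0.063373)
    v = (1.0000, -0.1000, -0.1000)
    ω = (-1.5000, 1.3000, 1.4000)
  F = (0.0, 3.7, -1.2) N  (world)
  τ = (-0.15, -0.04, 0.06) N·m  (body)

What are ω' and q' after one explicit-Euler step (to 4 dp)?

ω' = (-1.4977, 1.3153, 1.4396)
q' = (-0.3206, -0.8181, -0.4696, -0.0856)

gyro term ω×Iω = (-0.1638, -0.1470, -0.0390)
angular accel α = (0.1150, 0.7643, 1.9800)
ω' = ω + α·dt = (-1.4977, 1.3153, 1.4396)
Hamilton product q⊗(0,ω) = (-0.5156204, -0.1135878, 0.8289556, -2.2212762)
q + ½dt·q⊗(0,ω), renormalized = (-0.3206, -0.8181, -0.4696, -0.0856)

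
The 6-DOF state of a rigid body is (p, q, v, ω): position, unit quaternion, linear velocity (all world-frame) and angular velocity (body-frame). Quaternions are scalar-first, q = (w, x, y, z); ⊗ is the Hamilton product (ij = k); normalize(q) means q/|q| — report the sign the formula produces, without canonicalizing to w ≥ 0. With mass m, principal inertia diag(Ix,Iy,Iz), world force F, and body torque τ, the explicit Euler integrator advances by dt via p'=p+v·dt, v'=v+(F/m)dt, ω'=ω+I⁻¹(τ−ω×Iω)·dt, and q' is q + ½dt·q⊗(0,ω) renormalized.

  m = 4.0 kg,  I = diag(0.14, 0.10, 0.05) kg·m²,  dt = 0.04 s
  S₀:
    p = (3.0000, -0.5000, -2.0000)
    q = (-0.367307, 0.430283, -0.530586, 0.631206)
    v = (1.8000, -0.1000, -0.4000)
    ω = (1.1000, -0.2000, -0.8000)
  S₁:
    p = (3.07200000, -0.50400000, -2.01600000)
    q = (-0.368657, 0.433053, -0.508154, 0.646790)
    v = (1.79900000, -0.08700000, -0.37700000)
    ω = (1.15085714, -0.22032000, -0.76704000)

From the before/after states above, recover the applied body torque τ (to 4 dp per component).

τ = (0.1700, -0.1300, 0.0500)

rate change Δω = (0.05085714, -0.02032000, 0.03296000)
gyro term ω₀×Iω₀ = (-0.0080, -0.0792, 0.0088)
I·α + gyro = (0.1700, -0.1300, 0.0500)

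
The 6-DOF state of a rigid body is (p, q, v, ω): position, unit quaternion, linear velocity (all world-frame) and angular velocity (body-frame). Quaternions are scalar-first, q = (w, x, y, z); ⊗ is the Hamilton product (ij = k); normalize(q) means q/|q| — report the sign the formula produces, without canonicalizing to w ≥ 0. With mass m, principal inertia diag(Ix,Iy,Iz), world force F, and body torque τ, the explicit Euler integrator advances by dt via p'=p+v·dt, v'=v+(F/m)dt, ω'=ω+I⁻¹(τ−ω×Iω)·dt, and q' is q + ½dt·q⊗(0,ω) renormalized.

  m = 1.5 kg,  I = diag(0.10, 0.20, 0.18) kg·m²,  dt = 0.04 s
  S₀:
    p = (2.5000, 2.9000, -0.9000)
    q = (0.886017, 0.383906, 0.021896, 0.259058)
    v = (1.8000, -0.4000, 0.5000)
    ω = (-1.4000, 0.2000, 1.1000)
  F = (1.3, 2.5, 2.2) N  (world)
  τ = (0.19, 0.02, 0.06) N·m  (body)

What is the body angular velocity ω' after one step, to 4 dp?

(τ − ω×Iω)/I = (1.9440, -0.5160, 0.4889)
new body rate ω' = (-1.3222, 0.1794, 1.1196)

ω' = (-1.3222, 0.1794, 1.1196)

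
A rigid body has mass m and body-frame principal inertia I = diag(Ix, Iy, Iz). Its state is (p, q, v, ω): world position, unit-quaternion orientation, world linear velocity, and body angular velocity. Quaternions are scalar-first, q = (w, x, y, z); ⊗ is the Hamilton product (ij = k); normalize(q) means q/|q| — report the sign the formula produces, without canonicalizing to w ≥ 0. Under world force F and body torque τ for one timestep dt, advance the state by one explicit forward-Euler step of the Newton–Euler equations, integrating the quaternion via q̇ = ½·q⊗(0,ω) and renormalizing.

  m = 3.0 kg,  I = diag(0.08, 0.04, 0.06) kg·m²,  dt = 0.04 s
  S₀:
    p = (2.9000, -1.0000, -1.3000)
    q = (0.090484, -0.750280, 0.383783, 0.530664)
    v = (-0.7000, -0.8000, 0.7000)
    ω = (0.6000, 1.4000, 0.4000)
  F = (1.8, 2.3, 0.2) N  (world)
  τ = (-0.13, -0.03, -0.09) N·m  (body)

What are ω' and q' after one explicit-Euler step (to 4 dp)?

ω' = (0.5294, 1.3652, 0.3624)
q' = (0.0845, -0.7606, 0.3985, 0.5055)

precession coupling ω×(Iω) = (0.0112, 0.0048, -0.0336)
α = I⁻¹(τ − ω×Iω) = (-1.7650, -0.8700, -0.9400)
ω + α·dt = (0.5294, 1.3652, 0.3624)
Hamilton product q⊗(0,ω) = (-0.2993938, -0.5351260, 0.7451880, -1.2444682)
updated quaternion q' = (0.0845, -0.7606, 0.3985, 0.5055)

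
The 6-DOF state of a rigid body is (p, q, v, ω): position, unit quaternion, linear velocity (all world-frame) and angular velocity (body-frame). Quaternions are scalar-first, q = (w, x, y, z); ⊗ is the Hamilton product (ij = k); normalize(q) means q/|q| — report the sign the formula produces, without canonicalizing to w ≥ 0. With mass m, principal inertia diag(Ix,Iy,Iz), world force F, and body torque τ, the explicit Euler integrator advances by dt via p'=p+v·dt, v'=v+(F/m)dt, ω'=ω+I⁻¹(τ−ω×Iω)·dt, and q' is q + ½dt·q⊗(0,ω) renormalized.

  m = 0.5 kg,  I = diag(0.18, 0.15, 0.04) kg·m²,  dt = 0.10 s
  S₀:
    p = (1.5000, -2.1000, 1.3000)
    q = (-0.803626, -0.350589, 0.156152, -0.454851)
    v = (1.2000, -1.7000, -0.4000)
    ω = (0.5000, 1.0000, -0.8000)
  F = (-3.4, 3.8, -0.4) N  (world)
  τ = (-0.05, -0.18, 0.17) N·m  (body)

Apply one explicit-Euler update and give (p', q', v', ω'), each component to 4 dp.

precession coupling ω×(Iω) = (0.0880, -0.0560, -0.0150)
angular accel α = (-0.7667, -0.8267, 4.6250)
new body rate ω' = (0.4233, 0.9173, -0.3375)
q⊗(0,ω) = (-0.3447383, -0.0718836, -1.3115227, 0.2142358)
updated quaternion q' = (-0.8189, -0.3533, 0.0904, -0.4431)
new position p' = (1.6200, -2.2700, 1.2600)
v + (F/m)dt = (0.5200, -0.9400, -0.4800)

p' = (1.6200, -2.2700, 1.2600)
q' = (-0.8189, -0.3533, 0.0904, -0.4431)
v' = (0.5200, -0.9400, -0.4800)
ω' = (0.4233, 0.9173, -0.3375)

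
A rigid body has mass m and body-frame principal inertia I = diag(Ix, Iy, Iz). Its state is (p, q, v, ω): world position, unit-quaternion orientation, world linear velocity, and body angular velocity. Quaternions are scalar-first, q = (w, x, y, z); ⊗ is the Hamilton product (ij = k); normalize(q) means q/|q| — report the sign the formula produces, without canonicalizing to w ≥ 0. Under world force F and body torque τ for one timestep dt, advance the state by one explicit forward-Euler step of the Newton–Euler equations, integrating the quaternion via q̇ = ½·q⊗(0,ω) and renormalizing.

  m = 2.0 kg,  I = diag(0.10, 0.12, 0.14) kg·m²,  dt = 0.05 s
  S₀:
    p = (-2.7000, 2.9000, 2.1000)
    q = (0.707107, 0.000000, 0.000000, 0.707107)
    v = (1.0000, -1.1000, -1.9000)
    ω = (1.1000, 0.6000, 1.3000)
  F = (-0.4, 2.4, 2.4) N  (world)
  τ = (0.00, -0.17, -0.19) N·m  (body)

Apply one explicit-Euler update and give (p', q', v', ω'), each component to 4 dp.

α = I⁻¹(τ − ω×Iω) = (-0.1560, -0.9400, -1.4514)
ω + α·dt = (1.0922, 0.5530, 1.2274)
2q̇ = q⊗(0,ω) = (-0.9192391, 0.3535535, 1.2020819, 0.9192391)
updated quaternion q' = (0.6834, 0.0088, 0.0300, 0.7293)
p + v·dt = (-2.6500, 2.8450, 2.0050)
v' = v + a·dt = (0.9900, -1.0400, -1.8400)

p' = (-2.6500, 2.8450, 2.0050)
q' = (0.6834, 0.0088, 0.0300, 0.7293)
v' = (0.9900, -1.0400, -1.8400)
ω' = (1.0922, 0.5530, 1.2274)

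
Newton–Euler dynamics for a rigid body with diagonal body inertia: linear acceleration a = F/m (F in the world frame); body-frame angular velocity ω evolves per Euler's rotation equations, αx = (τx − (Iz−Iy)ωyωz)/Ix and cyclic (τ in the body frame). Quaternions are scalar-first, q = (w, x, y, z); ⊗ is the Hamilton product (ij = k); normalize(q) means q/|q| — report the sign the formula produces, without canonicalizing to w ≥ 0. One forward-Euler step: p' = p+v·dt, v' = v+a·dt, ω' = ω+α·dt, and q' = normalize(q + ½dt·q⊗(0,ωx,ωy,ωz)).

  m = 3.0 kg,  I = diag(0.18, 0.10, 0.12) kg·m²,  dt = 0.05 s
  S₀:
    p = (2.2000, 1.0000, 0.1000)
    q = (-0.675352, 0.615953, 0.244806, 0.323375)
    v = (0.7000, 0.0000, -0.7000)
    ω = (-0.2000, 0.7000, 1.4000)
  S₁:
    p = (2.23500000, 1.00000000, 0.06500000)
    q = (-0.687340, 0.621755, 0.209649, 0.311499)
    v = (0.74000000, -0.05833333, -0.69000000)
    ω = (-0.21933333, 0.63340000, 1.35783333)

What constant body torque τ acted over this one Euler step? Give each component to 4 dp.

τ = (-0.0500, -0.1500, -0.0900)

rate change Δω = (-0.01933333, -0.06660000, -0.04216667)
gyro term ω₀×Iω₀ = (0.0196, -0.0168, 0.0112)
applied torque τ = (-0.0500, -0.1500, -0.0900)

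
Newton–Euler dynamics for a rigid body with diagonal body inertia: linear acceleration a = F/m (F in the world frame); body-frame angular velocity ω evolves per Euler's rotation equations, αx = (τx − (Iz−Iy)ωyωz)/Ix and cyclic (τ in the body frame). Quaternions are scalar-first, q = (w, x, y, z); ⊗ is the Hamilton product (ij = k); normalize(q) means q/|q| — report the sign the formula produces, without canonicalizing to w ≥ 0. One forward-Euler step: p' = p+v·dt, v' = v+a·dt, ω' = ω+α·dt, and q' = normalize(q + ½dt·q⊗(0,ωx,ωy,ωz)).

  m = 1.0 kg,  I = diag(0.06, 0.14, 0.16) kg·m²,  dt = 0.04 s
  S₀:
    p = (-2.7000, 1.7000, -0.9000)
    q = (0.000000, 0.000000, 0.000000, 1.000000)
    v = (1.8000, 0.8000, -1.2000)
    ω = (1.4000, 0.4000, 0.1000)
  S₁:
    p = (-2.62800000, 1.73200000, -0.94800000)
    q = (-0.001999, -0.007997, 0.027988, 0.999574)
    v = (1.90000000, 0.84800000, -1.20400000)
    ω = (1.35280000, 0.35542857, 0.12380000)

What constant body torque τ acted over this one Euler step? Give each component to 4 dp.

τ = (-0.0700, -0.1700, 0.1400)

ω₁ − ω₀ = (-0.04720000, -0.04457143, 0.02380000)
ω₀×(Iω₀) = (0.0008, -0.0140, 0.0448)
applied torque τ = (-0.0700, -0.1700, 0.1400)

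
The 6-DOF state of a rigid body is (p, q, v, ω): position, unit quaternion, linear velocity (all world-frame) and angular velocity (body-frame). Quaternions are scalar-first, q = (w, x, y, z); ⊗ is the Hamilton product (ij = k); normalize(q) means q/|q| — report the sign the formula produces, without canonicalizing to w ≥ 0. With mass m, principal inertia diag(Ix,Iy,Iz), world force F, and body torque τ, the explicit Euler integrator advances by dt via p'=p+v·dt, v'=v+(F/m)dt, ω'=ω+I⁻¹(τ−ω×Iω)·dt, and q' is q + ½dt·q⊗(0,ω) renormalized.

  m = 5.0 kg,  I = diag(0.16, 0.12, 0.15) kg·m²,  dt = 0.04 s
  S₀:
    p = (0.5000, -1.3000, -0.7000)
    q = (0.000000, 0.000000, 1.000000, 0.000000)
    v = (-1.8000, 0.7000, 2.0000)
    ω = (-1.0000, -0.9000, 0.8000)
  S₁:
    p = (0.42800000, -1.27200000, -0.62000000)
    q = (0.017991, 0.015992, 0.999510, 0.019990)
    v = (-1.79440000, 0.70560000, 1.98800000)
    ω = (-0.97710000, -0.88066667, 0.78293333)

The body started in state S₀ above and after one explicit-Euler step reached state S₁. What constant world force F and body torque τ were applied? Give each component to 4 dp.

velocity change Δv = (0.00560000, 0.00560000, -0.01200000)
applied force F = (0.7000, 0.7000, -1.5000)
rate change Δω = (0.02290000, 0.01933333, -0.01706667)
precession coupling = (-0.0216, -0.0080, -0.0360)
I·α + gyro = (0.0700, 0.0500, -0.1000)

F = (0.7000, 0.7000, -1.5000)
τ = (0.0700, 0.0500, -0.1000)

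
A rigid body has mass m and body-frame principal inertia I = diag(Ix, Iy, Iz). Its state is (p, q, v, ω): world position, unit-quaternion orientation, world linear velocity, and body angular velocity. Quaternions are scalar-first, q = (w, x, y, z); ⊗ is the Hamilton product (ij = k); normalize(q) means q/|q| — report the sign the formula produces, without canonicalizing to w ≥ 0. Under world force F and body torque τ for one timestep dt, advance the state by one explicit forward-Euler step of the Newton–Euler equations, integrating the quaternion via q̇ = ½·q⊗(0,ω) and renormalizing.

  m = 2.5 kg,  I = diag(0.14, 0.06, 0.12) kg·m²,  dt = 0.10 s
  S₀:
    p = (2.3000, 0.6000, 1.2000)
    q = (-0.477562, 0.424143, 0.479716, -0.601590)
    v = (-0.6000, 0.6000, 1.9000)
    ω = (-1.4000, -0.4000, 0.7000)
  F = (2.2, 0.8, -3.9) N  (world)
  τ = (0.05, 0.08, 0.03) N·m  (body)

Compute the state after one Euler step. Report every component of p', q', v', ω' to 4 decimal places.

p' = (2.2400, 0.6600, 1.3900)
q' = (-0.4159, 0.4608, 0.5149, -0.5913)
v' = (-0.5120, 0.6320, 1.7440)
ω' = (-1.3523, -0.2340, 0.7623)

a = (0.8800, 0.3200, -1.5600)
new position p' = (2.2400, 0.6600, 1.3900)
v' = v + a·dt = (-0.5120, 0.6320, 1.7440)
ω×(Iω) gyroscopic = (-0.0168, -0.0196, -0.0448)
angular accel α = (0.4771, 1.6600, 0.6233)
ω' = ω + α·dt = (-1.3523, -0.2340, 0.7623)
Hamilton product q⊗(0,ω) = (1.2067996, 0.7637520, 0.7363507, 0.1676518)
q + ½dt·q⊗(0,ω), renormalized = (-0.4159, 0.4608, 0.5149, -0.5913)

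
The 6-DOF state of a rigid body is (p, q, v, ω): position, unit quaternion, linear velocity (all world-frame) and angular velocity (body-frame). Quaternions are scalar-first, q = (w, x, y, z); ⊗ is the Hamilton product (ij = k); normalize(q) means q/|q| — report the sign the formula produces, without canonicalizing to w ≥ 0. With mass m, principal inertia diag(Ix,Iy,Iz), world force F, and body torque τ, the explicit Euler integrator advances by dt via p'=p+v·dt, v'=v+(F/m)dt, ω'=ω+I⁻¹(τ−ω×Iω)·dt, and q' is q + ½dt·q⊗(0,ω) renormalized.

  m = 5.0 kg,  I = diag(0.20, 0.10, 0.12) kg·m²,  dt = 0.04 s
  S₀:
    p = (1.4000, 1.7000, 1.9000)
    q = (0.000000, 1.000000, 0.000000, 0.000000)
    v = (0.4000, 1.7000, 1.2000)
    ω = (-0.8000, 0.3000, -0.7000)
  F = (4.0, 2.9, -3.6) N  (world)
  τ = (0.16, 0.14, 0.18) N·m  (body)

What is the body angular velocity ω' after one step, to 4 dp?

α = I⁻¹(τ − ω×Iω) = (0.8210, 0.9520, 1.3000)
new body rate ω' = (-0.7672, 0.3381, -0.6480)

ω' = (-0.7672, 0.3381, -0.6480)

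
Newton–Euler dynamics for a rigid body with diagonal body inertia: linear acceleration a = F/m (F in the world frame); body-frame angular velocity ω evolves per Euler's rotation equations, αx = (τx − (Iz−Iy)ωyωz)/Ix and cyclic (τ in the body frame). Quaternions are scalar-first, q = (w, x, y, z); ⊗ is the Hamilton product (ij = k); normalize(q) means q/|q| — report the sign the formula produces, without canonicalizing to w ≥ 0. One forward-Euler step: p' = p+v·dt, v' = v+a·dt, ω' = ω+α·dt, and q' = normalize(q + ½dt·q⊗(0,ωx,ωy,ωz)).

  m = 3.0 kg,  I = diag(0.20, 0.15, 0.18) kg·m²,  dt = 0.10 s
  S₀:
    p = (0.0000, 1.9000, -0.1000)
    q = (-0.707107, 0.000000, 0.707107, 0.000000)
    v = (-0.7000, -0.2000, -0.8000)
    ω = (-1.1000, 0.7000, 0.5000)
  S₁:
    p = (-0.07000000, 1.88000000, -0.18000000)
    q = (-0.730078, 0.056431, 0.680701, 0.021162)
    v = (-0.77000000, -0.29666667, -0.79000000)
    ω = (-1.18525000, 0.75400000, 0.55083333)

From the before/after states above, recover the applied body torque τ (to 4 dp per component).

ω₁ − ω₀ = (-0.08525000, 0.05400000, 0.05083333)
τ = I·(Δω/dt) + ω₀×(Iω₀) = (-0.1600, 0.0700, 0.1300)

τ = (-0.1600, 0.0700, 0.1300)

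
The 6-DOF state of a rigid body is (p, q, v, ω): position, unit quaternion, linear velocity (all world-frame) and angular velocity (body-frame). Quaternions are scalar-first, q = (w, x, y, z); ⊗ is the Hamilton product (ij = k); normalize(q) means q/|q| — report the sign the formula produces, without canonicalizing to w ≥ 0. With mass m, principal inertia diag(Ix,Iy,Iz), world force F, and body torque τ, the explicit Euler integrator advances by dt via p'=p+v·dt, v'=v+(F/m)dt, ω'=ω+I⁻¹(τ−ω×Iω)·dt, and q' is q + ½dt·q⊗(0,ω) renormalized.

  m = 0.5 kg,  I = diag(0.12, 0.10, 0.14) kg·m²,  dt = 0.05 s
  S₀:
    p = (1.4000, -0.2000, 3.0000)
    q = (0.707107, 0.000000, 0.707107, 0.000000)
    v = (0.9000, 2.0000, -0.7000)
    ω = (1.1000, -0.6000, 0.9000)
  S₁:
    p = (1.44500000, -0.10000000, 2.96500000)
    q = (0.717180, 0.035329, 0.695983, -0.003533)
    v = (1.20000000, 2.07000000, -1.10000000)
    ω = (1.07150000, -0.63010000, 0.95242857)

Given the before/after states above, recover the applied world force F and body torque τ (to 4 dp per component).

Δω = ω₁−ω₀ = (-0.02850000, -0.03010000, 0.05242857)
gyro term ω₀×Iω₀ = (-0.0216, -0.0198, 0.0132)
applied torque τ = (-0.0900, -0.0800, 0.1600)
velocity change Δv = (0.30000000, 0.07000000, -0.40000000)
F = m·Δv/dt = (3.0000, 0.7000, -4.0000)

F = (3.0000, 0.7000, -4.0000)
τ = (-0.0900, -0.0800, 0.1600)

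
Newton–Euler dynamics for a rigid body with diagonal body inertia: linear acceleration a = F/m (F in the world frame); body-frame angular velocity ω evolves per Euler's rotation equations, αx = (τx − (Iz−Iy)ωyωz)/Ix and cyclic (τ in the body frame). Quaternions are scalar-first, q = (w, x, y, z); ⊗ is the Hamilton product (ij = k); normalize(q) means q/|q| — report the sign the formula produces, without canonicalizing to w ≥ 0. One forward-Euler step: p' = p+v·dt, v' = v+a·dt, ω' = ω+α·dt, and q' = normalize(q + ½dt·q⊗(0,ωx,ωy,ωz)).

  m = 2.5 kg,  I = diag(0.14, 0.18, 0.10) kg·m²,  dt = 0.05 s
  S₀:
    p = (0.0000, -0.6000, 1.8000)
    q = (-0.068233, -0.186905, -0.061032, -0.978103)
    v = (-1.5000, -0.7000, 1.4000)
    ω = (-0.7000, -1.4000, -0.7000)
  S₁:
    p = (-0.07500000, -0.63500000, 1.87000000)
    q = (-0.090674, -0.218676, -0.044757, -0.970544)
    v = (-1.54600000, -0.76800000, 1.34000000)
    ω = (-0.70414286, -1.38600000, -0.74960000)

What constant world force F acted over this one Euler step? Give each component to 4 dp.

F = (-2.3000, -3.4000, -3.0000)

Δv = v₁−v₀ = (-0.04600000, -0.06800000, -0.06000000)
applied force F = (-2.3000, -3.4000, -3.0000)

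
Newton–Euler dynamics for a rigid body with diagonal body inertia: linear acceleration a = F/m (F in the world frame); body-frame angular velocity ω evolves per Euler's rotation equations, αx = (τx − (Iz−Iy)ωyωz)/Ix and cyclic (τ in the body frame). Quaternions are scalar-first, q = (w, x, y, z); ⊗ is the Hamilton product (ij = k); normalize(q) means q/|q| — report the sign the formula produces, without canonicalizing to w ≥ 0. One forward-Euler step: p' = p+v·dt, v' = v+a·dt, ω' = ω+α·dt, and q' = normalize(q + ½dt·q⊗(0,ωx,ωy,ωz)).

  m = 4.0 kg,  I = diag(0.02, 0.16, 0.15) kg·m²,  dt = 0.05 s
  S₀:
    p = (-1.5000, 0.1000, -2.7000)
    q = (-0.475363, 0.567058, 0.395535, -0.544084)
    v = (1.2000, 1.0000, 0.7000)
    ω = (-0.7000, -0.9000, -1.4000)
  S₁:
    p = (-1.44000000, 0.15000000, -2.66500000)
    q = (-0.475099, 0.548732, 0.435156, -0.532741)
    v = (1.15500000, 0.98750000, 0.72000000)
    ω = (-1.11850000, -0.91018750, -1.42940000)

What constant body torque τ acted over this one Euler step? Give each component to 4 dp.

rate change Δω = (-0.41850000, -0.01018750, -0.02940000)
I·α + gyro = (-0.1800, -0.1600, 0.0000)

τ = (-0.1800, -0.1600, 0.0000)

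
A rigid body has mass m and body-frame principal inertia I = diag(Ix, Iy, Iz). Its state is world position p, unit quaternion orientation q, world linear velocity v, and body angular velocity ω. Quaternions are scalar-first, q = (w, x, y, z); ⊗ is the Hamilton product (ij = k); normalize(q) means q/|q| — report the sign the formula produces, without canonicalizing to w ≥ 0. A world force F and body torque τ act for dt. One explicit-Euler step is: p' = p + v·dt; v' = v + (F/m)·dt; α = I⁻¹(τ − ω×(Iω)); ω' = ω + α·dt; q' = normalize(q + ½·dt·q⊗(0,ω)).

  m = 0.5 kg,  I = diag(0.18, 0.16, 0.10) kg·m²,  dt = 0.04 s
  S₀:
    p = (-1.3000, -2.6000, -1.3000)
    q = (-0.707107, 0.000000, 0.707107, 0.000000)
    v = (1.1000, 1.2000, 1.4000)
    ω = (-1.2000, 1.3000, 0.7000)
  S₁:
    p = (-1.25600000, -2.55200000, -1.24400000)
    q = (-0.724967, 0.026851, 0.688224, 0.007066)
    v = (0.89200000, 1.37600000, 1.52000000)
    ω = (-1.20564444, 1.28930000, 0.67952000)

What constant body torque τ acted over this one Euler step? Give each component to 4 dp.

τ = (-0.0800, -0.1100, -0.0200)

Δω = ω₁−ω₀ = (-0.00564444, -0.01070000, -0.02048000)
ω₀×(Iω₀) = (-0.0546, -0.0672, 0.0312)
I·α + gyro = (-0.0800, -0.1100, -0.0200)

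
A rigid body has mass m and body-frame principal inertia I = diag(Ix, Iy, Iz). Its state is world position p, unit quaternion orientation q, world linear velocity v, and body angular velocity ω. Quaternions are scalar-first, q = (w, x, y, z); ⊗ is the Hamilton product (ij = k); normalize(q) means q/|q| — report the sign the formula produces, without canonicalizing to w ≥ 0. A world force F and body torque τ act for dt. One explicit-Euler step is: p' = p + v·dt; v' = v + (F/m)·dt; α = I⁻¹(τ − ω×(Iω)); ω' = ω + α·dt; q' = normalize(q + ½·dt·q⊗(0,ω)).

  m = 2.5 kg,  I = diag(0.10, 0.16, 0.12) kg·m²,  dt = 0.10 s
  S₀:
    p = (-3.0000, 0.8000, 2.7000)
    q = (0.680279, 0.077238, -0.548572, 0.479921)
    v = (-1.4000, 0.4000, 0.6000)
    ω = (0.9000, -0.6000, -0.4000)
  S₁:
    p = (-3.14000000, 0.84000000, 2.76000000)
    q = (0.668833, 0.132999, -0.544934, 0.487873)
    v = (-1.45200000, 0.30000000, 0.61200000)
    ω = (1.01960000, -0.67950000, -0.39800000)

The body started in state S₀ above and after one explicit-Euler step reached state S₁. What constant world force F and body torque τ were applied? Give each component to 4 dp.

rate change Δω = (0.11960000, -0.07950000, 0.00200000)
precession coupling = (-0.0096, 0.0072, -0.0324)
I·α + gyro = (0.1100, -0.1200, -0.0300)
v₁ − v₀ = (-0.05200000, -0.10000000, 0.01200000)
F = m·Δv/dt = (-1.3000, -2.5000, 0.3000)

F = (-1.3000, -2.5000, 0.3000)
τ = (0.1100, -0.1200, -0.0300)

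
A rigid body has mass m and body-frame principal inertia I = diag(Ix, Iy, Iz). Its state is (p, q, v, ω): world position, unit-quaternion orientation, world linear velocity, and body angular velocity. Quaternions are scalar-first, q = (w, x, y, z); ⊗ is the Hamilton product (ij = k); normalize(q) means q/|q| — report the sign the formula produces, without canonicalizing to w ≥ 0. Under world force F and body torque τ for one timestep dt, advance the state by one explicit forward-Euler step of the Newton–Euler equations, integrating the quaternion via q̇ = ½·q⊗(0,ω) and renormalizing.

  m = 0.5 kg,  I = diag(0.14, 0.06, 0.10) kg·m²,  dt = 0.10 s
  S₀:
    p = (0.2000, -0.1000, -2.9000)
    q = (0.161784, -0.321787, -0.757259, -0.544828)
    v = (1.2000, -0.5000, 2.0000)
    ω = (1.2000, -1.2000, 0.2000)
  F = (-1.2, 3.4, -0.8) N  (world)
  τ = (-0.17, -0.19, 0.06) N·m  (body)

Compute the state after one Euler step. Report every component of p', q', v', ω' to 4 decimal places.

a = F/m = (-2.4000, 6.8000, -1.6000)
p + v·dt = (0.3200, -0.1500, -2.7000)
new velocity v' = (0.9600, 0.1800, 1.8400)
(τ − ω×Iω)/I = (-1.1457, -3.3267, -0.5520)
ω' = ω + α·dt = (1.0854, -1.5327, 0.1448)
Hamilton product q⊗(0,ω) = (-0.4136008, -0.6111046, -0.7835770, 1.3272120)
updated quaternion q' = (0.1406, -0.3511, -0.7935, -0.4767)

p' = (0.3200, -0.1500, -2.7000)
q' = (0.1406, -0.3511, -0.7935, -0.4767)
v' = (0.9600, 0.1800, 1.8400)
ω' = (1.0854, -1.5327, 0.1448)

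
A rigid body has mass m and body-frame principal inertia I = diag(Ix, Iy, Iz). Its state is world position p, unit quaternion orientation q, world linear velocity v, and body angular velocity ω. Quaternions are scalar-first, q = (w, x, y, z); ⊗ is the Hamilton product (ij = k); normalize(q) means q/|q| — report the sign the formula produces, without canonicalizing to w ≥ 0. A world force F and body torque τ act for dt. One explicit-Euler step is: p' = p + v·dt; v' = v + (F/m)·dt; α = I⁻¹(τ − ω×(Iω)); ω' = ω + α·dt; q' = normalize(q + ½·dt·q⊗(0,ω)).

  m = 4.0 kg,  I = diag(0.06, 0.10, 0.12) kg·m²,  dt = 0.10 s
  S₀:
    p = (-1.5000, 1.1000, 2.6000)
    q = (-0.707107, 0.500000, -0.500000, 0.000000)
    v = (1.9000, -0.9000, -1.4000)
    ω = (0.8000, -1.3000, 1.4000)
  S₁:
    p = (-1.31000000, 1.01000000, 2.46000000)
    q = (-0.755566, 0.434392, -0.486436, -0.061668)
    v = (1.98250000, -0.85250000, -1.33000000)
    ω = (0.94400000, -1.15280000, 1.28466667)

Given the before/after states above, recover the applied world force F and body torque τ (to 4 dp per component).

Δv = v₁−v₀ = (0.08250000, 0.04750000, 0.07000000)
F = m·Δv/dt = (3.3000, 1.9000, 2.8000)
ω₁ − ω₀ = (0.14400000, 0.14720000, -0.11533333)
gyro term ω₀×Iω₀ = (-0.0364, -0.0672, -0.0416)
I·α + gyro = (0.0500, 0.0800, -0.1800)

F = (3.3000, 1.9000, 2.8000)
τ = (0.0500, 0.0800, -0.1800)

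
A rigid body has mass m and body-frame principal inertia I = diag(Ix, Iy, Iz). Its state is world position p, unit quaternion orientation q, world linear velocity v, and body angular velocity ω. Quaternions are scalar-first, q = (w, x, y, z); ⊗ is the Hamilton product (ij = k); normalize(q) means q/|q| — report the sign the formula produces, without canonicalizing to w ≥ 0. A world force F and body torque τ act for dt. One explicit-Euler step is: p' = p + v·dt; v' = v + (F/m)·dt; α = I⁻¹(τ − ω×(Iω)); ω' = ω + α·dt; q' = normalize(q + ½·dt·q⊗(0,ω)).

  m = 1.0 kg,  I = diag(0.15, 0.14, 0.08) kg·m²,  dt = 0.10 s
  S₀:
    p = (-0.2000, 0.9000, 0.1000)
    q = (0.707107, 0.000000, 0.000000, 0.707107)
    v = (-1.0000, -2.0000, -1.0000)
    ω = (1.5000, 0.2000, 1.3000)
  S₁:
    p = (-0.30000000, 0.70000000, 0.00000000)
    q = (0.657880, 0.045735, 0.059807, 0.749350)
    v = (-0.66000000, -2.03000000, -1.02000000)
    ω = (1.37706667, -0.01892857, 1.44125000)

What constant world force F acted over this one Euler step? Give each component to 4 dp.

F = (3.4000, -0.3000, -0.2000)

velocity change Δv = (0.34000000, -0.03000000, -0.02000000)
applied force F = (3.4000, -0.3000, -0.2000)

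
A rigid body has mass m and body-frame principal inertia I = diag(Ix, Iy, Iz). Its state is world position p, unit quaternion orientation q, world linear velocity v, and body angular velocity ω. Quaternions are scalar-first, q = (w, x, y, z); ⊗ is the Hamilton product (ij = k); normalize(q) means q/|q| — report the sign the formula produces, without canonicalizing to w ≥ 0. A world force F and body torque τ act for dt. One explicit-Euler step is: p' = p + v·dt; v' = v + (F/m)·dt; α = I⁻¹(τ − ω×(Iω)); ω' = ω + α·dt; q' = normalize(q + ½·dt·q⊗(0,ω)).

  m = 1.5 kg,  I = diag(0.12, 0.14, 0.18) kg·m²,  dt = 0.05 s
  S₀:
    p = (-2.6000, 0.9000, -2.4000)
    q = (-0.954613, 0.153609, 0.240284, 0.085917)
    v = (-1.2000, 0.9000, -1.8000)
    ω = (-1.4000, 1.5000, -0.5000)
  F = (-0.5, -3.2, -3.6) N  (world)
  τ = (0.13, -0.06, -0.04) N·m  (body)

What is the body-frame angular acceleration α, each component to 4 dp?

precession coupling ω×(Iω) = (-0.0300, -0.0420, -0.0420)
(τ − ω×Iω)/I = (1.3333, -0.1286, 0.0111)

α = (1.3333, -0.1286, 0.0111)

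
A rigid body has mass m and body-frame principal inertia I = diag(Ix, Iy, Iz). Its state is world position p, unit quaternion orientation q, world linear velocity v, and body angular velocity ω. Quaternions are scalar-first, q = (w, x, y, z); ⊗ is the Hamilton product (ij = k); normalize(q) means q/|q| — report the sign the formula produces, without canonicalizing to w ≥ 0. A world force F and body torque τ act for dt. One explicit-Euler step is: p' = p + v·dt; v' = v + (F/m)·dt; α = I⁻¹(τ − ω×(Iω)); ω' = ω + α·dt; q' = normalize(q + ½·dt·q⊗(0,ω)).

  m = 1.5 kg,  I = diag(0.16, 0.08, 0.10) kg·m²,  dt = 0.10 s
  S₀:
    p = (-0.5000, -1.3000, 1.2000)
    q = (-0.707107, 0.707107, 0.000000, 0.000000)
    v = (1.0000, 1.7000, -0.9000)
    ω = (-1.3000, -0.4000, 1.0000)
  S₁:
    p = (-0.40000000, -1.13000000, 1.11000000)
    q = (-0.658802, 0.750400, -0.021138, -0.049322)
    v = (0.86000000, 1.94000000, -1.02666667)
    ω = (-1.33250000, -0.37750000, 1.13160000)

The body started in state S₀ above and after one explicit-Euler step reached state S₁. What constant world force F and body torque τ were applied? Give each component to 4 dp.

rate change Δω = (-0.03250000, 0.02250000, 0.13160000)
ω₀×(Iω₀) = (-0.0080, -0.0780, -0.0416)
I·α + gyro = (-0.0600, -0.0600, 0.0900)
velocity change Δv = (-0.14000000, 0.24000000, -0.12666667)
applied force F = (-2.1000, 3.6000, -1.9000)

F = (-2.1000, 3.6000, -1.9000)
τ = (-0.0600, -0.0600, 0.0900)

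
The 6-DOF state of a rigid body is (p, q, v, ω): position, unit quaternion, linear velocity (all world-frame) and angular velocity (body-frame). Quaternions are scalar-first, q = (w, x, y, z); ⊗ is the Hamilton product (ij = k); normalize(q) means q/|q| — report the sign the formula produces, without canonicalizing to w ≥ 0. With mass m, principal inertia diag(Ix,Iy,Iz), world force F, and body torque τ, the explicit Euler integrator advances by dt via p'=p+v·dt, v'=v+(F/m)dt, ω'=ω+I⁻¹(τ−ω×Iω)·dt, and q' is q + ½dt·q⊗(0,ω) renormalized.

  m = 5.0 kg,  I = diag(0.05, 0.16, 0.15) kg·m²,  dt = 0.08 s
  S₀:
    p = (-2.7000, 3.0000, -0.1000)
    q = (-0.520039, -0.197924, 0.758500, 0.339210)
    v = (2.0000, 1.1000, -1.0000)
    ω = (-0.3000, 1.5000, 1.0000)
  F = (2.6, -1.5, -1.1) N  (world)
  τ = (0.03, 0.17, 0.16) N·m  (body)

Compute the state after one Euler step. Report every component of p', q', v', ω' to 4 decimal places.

p' = (-2.5400, 3.0880, -0.1800)
q' = (-0.5799, -0.1812, 0.7292, 0.3148)
v' = (2.0416, 1.0760, -1.0176)
ω' = (-0.2280, 1.5700, 1.1117)

gyro term ω×Iω = (-0.0150, 0.0300, -0.0495)
α = I⁻¹(τ − ω×Iω) = (0.9000, 0.8750, 1.3967)
new body rate ω' = (-0.2280, 1.5700, 1.1117)
Hamilton product q⊗(0,ω) = (-1.5363372, 0.4056967, -0.6838975, -0.5893750)
q' = normalize(q + ½dt·q⊗(0,ω)) = (-0.5799, -0.1812, 0.7292, 0.3148)
p' = p + v·dt = (-2.5400, 3.0880, -0.1800)
new velocity v' = (2.0416, 1.0760, -1.0176)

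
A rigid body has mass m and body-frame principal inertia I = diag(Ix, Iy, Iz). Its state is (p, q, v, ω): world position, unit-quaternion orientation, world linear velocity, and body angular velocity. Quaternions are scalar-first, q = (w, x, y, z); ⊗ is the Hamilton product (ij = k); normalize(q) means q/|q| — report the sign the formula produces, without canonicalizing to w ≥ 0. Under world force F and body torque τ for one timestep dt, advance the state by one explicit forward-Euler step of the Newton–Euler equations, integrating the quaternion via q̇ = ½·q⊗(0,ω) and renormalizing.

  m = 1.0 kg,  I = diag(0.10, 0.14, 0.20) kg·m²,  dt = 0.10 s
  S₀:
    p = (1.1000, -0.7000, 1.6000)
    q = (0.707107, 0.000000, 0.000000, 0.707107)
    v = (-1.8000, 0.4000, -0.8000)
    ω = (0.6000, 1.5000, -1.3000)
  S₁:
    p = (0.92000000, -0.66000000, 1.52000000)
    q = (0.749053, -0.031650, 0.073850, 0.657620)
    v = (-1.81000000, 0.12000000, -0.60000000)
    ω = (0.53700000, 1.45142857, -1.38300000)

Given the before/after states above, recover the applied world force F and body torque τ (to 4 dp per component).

F = (-0.1000, -2.8000, 2.0000)
τ = (-0.1800, 0.0100, -0.1300)

Δω = ω₁−ω₀ = (-0.06300000, -0.04857143, -0.08300000)
precession coupling = (-0.1170, 0.0780, 0.0360)
applied torque τ = (-0.1800, 0.0100, -0.1300)
velocity change Δv = (-0.01000000, -0.28000000, 0.20000000)
m·(v₁−v₀)/dt = (-0.1000, -2.8000, 2.0000)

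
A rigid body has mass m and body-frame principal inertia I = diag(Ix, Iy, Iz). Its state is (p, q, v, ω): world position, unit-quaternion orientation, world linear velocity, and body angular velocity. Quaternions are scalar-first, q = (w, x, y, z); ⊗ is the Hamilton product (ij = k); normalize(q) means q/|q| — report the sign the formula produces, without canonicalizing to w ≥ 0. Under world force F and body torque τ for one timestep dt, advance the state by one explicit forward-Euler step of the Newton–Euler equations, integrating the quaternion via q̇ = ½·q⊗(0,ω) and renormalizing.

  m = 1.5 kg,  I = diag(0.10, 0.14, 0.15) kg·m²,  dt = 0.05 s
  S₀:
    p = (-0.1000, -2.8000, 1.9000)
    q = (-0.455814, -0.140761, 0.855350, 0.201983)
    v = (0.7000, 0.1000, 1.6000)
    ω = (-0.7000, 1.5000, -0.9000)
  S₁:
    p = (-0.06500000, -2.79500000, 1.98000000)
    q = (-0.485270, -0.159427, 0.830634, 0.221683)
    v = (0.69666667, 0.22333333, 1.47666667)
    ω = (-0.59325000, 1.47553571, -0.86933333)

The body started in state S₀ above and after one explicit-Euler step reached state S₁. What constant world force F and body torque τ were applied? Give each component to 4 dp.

F = (-0.1000, 3.7000, -3.7000)
τ = (0.2000, -0.1000, 0.0500)

rate change Δω = (0.10675000, -0.02446429, 0.03066667)
precession coupling = (-0.0135, -0.0315, -0.0420)
I·α + gyro = (0.2000, -0.1000, 0.0500)
v₁ − v₀ = (-0.00333333, 0.12333333, -0.12333333)
m·(v₁−v₀)/dt = (-0.1000, 3.7000, -3.7000)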